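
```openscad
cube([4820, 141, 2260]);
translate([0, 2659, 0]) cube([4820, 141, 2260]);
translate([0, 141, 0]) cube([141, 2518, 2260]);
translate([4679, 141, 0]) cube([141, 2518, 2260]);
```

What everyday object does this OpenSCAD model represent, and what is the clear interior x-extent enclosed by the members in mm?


A house (or room) frame. The interior width is 4538 mm.

Four 2260 mm walls enclosing a rectangle with no floor or roof — a room or house frame. Outside width is 4820 mm and wall thickness is 141 mm, so the interior width is 4820 − 2 × 141 = 4538 mm.


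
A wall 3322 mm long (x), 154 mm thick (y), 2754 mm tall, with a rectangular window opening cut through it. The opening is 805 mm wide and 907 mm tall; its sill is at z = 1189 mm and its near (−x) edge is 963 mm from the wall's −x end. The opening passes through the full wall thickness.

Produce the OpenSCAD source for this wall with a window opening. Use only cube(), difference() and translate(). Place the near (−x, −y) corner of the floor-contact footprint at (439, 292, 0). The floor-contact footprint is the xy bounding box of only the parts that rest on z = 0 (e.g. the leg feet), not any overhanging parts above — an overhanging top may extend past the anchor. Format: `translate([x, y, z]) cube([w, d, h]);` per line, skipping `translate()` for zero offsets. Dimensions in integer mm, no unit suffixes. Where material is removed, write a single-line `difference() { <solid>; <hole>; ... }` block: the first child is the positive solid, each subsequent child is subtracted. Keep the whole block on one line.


difference() { translate([439, 292, 0]) cube([3322, 154, 2754]); translate([1402, 292, 1189]) cube([805, 154, 907]); }


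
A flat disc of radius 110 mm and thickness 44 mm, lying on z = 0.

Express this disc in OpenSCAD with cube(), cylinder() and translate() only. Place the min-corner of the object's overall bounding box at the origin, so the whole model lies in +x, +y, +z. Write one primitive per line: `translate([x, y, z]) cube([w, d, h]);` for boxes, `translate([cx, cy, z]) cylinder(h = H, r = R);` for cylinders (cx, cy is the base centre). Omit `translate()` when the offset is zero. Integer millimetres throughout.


translate([110, 110, 0]) cylinder(h = 44, r = 110);


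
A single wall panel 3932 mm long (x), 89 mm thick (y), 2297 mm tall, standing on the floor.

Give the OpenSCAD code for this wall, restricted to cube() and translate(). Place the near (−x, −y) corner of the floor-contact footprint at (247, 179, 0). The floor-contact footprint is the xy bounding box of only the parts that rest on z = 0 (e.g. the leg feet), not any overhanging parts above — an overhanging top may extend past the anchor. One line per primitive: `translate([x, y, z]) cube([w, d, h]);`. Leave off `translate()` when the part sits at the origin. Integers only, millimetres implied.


translate([247, 179, 0]) cube([3932, 89, 2297]);


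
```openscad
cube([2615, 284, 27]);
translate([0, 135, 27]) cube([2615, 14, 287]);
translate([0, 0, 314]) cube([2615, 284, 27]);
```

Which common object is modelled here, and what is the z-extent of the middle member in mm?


An I-beam. The web height is 287 mm.

Two wide flanges with a thin centred web — an I-beam. Overall 341 mm minus two 27 mm flanges gives a web of 341 − 2·27 = 287 mm.


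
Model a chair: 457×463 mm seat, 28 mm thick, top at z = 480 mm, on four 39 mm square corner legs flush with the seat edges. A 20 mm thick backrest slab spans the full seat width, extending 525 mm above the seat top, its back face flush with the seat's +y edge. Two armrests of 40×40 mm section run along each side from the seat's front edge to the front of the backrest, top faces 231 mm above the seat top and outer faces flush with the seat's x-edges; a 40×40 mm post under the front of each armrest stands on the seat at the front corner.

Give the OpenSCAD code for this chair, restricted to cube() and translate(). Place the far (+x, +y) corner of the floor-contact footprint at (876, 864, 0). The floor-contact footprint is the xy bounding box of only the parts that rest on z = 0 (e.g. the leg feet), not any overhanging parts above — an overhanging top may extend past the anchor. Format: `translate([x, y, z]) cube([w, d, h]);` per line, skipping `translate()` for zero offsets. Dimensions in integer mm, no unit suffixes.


translate([419, 401, 452]) cube([457, 463, 28]);
translate([419, 401, 0]) cube([39, 39, 452]);
translate([837, 401, 0]) cube([39, 39, 452]);
translate([419, 825, 0]) cube([39, 39, 452]);
translate([837, 825, 0]) cube([39, 39, 452]);
translate([419, 844, 480]) cube([457, 20, 525]);
translate([419, 401, 671]) cube([40, 443, 40]);
translate([836, 401, 671]) cube([40, 443, 40]);
translate([419, 401, 480]) cube([40, 40, 191]);
translate([836, 401, 480]) cube([40, 40, 191]);


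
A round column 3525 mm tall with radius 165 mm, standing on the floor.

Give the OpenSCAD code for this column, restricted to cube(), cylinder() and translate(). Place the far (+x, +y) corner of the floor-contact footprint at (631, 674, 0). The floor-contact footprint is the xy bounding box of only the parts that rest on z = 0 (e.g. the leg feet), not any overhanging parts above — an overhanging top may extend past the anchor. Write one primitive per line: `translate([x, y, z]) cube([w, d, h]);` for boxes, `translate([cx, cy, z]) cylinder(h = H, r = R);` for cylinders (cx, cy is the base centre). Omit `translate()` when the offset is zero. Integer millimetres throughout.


translate([466, 509, 0]) cylinder(h = 3525, r = 165);


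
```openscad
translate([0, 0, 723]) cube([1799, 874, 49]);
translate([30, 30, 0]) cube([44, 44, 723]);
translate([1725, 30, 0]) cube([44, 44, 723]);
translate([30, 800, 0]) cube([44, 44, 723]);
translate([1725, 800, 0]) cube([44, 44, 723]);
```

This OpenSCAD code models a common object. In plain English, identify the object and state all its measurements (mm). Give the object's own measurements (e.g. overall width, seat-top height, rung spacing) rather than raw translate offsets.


A rectangular dining table. The top is 1799×874×49 mm with its upper surface at z = 772 mm. It stands on four 44×44 mm square legs, each inset 30 mm from the nearest pair of top edges, running from the floor to the underside of the top.


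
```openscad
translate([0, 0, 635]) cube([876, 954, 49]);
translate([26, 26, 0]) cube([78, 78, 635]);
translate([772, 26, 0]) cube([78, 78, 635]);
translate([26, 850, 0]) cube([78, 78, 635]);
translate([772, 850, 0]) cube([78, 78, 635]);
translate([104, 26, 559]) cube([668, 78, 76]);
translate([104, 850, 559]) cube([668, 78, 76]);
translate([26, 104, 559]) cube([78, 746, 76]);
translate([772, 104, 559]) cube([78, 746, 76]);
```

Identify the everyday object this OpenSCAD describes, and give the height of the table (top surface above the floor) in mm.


A table. The table height is 684 mm.

A 876×954×49 slab sits at z = 635 on four 78 mm square posts — a table. The top surface is at 635 + 49 = 684 mm.


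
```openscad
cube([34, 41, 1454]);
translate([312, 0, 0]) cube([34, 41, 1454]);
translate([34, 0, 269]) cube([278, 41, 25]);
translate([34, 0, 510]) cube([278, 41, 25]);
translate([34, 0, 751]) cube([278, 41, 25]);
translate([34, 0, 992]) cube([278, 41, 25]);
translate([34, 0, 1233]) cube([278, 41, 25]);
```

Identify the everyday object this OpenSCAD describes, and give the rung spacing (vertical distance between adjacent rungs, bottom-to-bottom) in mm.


A ladder. The rung spacing is 241 mm.

Two tall 34×41 posts with 5 short bars between them — a ladder. Adjacent rungs sit at z = 269 and z = 510, so the spacing is 510 − 269 = 241 mm.


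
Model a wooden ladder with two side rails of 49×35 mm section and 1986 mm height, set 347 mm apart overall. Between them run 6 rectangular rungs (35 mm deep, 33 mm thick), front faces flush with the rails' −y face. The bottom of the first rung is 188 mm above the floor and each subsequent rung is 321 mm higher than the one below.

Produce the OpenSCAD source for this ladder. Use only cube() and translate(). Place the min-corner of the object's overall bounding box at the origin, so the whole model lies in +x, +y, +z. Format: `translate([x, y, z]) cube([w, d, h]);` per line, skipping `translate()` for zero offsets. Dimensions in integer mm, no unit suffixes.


// rung span = 347 - 2*49 = 249
// rung[k] z = 188 + k*321
cube([49, 35, 1986]);
translate([298, 0, 0]) cube([49, 35, 1986]);
translate([49, 0, 188]) cube([249, 35, 33]);
translate([49, 0, 509]) cube([249, 35, 33]);
translate([49, 0, 830]) cube([249, 35, 33]);
translate([49, 0, 1151]) cube([249, 35, 33]);
translate([49, 0, 1472]) cube([249, 35, 33]);
translate([49, 0, 1793]) cube([249, 35, 33]);


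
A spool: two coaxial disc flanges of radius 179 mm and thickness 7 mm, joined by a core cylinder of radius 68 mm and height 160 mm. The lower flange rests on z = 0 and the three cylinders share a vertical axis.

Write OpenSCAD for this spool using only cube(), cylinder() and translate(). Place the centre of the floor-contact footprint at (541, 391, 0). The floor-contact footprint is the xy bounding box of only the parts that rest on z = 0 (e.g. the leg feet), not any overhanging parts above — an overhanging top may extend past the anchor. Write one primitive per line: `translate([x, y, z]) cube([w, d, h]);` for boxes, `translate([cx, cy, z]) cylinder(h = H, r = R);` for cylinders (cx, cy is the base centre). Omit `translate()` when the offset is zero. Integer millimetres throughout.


translate([541, 391, 0]) cylinder(h = 7, r = 179);
translate([541, 391, 7]) cylinder(h = 160, r = 68);
translate([541, 391, 167]) cylinder(h = 7, r = 179);


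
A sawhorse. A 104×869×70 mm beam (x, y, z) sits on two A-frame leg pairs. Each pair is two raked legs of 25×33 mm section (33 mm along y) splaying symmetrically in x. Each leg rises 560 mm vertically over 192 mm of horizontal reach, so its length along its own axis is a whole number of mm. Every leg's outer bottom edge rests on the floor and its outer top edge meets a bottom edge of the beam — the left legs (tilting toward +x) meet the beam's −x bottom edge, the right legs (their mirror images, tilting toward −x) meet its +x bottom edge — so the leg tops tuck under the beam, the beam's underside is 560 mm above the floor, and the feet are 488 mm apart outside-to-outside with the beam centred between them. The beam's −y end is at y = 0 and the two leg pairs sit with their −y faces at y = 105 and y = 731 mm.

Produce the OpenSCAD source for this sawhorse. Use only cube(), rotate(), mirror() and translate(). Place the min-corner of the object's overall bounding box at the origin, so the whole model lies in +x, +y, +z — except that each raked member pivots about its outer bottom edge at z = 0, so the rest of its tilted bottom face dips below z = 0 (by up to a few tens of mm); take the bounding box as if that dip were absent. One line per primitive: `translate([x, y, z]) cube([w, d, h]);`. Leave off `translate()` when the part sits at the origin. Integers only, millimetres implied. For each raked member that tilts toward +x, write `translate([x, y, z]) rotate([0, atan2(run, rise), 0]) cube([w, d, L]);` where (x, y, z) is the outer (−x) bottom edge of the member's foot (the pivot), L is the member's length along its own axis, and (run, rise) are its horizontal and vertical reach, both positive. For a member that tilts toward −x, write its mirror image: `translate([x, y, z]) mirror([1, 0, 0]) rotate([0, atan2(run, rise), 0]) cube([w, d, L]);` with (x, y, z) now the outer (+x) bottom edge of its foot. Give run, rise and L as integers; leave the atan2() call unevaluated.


translate([192, 0, 560]) cube([104, 869, 70]);
translate([0, 105, 0]) rotate([0, atan2(192, 560), 0]) cube([25, 33, 592]);
translate([488, 105, 0]) mirror([1, 0, 0]) rotate([0, atan2(192, 560), 0]) cube([25, 33, 592]);
translate([0, 731, 0]) rotate([0, atan2(192, 560), 0]) cube([25, 33, 592]);
translate([488, 731, 0]) mirror([1, 0, 0]) rotate([0, atan2(192, 560), 0]) cube([25, 33, 592]);


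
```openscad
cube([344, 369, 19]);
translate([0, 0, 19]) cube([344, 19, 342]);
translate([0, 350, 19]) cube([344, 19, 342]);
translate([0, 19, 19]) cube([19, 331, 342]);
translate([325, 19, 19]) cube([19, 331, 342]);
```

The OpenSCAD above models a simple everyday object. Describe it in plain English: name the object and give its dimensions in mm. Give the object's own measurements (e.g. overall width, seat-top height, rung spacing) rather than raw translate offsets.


An open-topped rectangular box: outside dimensions 344×369×361 mm, with a uniform wall and base thickness of 19 mm. The base is a full 344×369 slab on the floor; four walls sit on top of the base. The front and back walls (the −y and +y sides) span the full width; the two side walls fit between them.


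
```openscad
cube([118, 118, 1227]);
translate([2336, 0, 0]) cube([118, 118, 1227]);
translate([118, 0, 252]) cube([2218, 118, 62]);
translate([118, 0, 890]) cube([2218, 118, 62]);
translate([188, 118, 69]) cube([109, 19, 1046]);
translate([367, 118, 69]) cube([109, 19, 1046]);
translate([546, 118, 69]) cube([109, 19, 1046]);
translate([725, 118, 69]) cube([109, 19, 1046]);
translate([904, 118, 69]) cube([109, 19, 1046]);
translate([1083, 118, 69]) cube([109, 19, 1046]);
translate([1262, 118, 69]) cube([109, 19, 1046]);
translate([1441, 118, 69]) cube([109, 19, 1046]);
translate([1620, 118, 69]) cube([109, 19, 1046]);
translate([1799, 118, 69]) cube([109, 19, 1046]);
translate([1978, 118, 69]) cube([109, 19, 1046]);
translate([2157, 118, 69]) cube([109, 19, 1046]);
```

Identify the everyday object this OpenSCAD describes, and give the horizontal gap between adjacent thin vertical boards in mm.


A fence section. The picket gap is 70 mm.

Two posts, two rails, 12 pickets — a fence section. Span 2218 mm holds 12 pickets of 109 mm with 13 equal gaps: ⌊(2218 − 12·109) / 13⌋ = 70 mm.


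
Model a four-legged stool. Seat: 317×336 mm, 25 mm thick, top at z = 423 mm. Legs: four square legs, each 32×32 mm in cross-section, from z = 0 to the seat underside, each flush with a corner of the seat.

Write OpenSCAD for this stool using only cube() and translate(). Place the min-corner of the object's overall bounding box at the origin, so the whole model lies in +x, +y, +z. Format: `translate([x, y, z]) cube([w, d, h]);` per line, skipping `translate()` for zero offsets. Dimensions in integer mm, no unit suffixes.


translate([0, 0, 398]) cube([317, 336, 25]);
cube([32, 32, 398]);
translate([285, 0, 0]) cube([32, 32, 398]);
translate([0, 304, 0]) cube([32, 32, 398]);
translate([285, 304, 0]) cube([32, 32, 398]);


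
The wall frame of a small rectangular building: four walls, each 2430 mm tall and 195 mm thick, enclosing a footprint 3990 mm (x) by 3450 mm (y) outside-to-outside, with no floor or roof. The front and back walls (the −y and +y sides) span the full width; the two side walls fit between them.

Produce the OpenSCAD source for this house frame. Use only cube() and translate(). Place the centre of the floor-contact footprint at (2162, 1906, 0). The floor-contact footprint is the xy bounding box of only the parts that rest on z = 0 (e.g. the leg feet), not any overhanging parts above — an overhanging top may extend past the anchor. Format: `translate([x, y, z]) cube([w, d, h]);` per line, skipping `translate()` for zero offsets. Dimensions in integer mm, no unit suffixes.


translate([167, 181, 0]) cube([3990, 195, 2430]);
translate([167, 3436, 0]) cube([3990, 195, 2430]);
translate([167, 376, 0]) cube([195, 3060, 2430]);
translate([3962, 376, 0]) cube([195, 3060, 2430]);


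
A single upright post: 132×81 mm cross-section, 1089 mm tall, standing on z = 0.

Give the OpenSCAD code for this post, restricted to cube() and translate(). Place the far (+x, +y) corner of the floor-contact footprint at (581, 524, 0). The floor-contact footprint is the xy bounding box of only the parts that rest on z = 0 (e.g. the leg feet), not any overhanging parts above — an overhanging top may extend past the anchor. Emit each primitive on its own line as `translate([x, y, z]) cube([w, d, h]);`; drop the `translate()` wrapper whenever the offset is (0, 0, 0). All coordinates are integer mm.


translate([449, 443, 0]) cube([132, 81, 1089]);


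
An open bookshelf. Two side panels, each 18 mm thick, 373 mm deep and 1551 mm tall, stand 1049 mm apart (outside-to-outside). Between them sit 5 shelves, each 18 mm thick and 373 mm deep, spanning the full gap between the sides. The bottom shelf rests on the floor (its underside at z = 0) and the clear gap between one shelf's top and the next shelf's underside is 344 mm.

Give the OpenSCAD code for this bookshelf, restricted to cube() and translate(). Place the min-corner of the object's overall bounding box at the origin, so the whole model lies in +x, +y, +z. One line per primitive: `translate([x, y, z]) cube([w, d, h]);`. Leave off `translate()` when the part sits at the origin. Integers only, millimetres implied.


cube([18, 373, 1551]);
translate([1031, 0, 0]) cube([18, 373, 1551]);
translate([18, 0, 0]) cube([1013, 373, 18]);
translate([18, 0, 362]) cube([1013, 373, 18]);
translate([18, 0, 724]) cube([1013, 373, 18]);
translate([18, 0, 1086]) cube([1013, 373, 18]);
translate([18, 0, 1448]) cube([1013, 373, 18]);


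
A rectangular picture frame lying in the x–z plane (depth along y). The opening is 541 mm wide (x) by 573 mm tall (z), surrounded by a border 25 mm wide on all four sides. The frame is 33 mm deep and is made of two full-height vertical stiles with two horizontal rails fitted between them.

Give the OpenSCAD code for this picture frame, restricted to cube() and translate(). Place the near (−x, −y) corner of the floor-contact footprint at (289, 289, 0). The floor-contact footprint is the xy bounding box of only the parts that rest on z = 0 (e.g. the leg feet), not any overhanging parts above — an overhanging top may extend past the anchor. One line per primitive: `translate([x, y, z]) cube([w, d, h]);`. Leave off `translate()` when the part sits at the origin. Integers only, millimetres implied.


translate([289, 289, 0]) cube([25, 33, 623]);
translate([855, 289, 0]) cube([25, 33, 623]);
translate([314, 289, 0]) cube([541, 33, 25]);
translate([314, 289, 598]) cube([541, 33, 25]);


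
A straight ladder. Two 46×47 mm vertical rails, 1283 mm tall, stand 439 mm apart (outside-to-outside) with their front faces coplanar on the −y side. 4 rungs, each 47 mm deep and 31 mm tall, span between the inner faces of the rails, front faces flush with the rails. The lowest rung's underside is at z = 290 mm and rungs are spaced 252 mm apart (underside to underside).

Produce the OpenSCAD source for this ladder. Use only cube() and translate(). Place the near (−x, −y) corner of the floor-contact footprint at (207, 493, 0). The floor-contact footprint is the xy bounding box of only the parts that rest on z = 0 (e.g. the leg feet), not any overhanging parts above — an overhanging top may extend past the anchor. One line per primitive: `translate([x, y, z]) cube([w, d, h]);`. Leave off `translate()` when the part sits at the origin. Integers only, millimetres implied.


translate([207, 493, 0]) cube([46, 47, 1283]);
translate([600, 493, 0]) cube([46, 47, 1283]);
translate([253, 493, 290]) cube([347, 47, 31]);
translate([253, 493, 542]) cube([347, 47, 31]);
translate([253, 493, 794]) cube([347, 47, 31]);
translate([253, 493, 1046]) cube([347, 47, 31]);


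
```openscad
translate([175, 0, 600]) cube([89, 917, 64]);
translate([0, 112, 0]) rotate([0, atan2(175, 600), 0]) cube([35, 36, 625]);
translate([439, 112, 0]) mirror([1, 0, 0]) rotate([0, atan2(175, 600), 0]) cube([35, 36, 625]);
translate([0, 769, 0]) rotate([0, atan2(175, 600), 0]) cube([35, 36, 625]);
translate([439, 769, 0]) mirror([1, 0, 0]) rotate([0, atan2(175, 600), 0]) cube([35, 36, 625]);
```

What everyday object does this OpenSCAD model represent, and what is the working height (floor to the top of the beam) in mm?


A sawhorse. The overall height is 664 mm.

A beam across two mirrored pairs of raked legs — a sawhorse. The beam's underside is at z = 600 (matching the legs' vertical rise in atan2(175, 600)) and the beam is 64 mm tall, so its top is at 600 + 64 = 664 mm. The raked legs top out at the beam's underside, so that is the highest point.


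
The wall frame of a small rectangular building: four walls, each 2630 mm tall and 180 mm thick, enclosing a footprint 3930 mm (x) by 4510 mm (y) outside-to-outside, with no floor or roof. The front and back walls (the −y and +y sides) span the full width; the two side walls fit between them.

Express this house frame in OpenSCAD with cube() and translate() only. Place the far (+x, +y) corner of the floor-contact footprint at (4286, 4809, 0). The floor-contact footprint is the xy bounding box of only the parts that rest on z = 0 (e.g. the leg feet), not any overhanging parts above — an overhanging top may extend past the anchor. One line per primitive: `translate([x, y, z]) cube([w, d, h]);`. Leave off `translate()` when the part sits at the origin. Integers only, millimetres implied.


translate([356, 299, 0]) cube([3930, 180, 2630]);
translate([356, 4629, 0]) cube([3930, 180, 2630]);
translate([356, 479, 0]) cube([180, 4150, 2630]);
translate([4106, 479, 0]) cube([180, 4150, 2630]);


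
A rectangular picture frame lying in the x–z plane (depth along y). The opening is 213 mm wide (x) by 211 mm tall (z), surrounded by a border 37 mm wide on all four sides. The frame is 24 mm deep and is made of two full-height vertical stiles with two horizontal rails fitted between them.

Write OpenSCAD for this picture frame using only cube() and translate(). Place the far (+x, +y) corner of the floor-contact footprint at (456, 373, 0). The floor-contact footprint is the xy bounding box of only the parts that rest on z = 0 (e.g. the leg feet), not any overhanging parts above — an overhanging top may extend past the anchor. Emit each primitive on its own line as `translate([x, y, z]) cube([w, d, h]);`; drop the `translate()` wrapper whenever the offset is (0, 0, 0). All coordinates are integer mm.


translate([169, 349, 0]) cube([37, 24, 285]);
translate([419, 349, 0]) cube([37, 24, 285]);
translate([206, 349, 0]) cube([213, 24, 37]);
translate([206, 349, 248]) cube([213, 24, 37]);


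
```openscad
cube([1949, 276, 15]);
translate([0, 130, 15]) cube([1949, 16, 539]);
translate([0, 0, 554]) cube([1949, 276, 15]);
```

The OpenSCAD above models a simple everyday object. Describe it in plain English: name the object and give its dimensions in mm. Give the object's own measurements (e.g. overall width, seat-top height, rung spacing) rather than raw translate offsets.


An I-beam lying along x, 1949 mm long. Overall section height 569 mm. Two flanges 276 mm wide (y) and 15 mm thick, one on the floor and one at the top; a web 16 mm thick runs between them, centred on the flange width.


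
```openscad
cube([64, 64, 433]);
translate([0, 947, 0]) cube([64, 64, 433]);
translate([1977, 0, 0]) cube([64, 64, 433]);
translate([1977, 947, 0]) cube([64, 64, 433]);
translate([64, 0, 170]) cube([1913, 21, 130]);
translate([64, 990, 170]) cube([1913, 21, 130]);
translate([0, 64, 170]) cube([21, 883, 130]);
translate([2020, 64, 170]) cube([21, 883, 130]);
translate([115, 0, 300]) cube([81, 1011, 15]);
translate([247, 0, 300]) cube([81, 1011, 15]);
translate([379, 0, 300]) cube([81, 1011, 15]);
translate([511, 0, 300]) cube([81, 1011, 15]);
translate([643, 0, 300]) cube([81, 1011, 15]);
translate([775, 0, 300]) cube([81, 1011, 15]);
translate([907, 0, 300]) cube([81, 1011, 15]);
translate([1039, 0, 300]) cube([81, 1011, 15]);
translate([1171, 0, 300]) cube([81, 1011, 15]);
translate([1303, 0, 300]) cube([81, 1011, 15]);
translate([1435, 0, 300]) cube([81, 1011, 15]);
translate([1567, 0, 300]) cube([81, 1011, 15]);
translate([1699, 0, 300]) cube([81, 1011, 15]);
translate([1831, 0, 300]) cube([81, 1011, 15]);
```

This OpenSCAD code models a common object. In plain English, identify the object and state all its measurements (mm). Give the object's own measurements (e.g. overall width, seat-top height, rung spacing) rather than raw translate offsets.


A bed frame 2041 mm long (x) by 1011 mm wide (y). Four 64×64 mm corner posts, 433 mm tall, at the corners of the footprint. Four rails of 21 mm thickness and 130 mm height run between adjacent posts with their undersides at z = 170 mm, their outer faces flush with the outside of the frame (the two x-running rails run between the posts' inner faces; the two y-running rails run between the posts' inner faces). 14 slats, each 81 mm wide (x) and 15 mm thick, lie across the top of the two x-running rails, running the full 1011 mm width of the frame in y; along x they sit between the end posts with a 51 mm gap after the −x posts and between neighbouring slats, leaving 65 mm before the +x posts.


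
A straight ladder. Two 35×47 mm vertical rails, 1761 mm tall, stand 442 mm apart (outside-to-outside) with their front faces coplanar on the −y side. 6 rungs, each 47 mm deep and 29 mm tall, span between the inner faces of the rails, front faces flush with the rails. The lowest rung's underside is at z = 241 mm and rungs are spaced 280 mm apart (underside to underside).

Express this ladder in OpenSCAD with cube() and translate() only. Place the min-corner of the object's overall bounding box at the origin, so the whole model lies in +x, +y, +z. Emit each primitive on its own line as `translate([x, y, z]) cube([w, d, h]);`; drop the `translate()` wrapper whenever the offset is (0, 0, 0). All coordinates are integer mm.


cube([35, 47, 1761]);
translate([407, 0, 0]) cube([35, 47, 1761]);
translate([35, 0, 241]) cube([372, 47, 29]);
translate([35, 0, 521]) cube([372, 47, 29]);
translate([35, 0, 801]) cube([372, 47, 29]);
translate([35, 0, 1081]) cube([372, 47, 29]);
translate([35, 0, 1361]) cube([372, 47, 29]);
translate([35, 0, 1641]) cube([372, 47, 29]);


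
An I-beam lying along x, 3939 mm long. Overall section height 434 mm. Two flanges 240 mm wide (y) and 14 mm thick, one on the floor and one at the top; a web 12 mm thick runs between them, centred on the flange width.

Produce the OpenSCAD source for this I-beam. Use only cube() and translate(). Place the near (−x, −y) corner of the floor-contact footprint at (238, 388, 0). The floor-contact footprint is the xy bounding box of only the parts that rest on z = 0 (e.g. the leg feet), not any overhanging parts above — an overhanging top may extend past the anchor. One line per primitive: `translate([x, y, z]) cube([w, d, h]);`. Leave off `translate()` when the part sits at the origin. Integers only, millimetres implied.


translate([238, 388, 0]) cube([3939, 240, 14]);
translate([238, 502, 14]) cube([3939, 12, 406]);
translate([238, 388, 420]) cube([3939, 240, 14]);


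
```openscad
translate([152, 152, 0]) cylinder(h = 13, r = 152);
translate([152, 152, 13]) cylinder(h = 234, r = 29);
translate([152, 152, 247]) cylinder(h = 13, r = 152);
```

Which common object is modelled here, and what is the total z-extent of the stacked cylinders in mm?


A spool. The overall height is 260 mm.

Three coaxial cylinders, large–small–large — a spool. Two 13 mm flanges and a 234 mm core give 13 + 234 + 13 = 260 mm.


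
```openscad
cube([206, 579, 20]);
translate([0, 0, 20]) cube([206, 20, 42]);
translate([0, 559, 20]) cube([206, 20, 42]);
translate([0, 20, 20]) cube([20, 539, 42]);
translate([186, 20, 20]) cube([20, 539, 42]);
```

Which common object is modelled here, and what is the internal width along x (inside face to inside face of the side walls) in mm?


An open box. The internal width is 166 mm.

A 206×579 base slab with four walls standing on it — an open box. The base is 206 mm wide and the walls are 20 mm thick, so the internal width is 206 − 2 × 20 = 166 mm.


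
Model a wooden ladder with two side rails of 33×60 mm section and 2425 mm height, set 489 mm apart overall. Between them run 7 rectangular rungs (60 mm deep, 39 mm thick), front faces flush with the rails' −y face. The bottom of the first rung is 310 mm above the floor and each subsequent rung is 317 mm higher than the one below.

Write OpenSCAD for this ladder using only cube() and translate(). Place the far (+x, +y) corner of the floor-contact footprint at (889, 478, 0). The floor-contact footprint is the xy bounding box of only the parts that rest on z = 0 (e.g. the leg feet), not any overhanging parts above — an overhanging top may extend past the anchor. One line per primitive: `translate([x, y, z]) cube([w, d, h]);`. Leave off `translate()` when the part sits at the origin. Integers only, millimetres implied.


translate([400, 418, 0]) cube([33, 60, 2425]);
translate([856, 418, 0]) cube([33, 60, 2425]);
translate([433, 418, 310]) cube([423, 60, 39]);
translate([433, 418, 627]) cube([423, 60, 39]);
translate([433, 418, 944]) cube([423, 60, 39]);
translate([433, 418, 1261]) cube([423, 60, 39]);
translate([433, 418, 1578]) cube([423, 60, 39]);
translate([433, 418, 1895]) cube([423, 60, 39]);
translate([433, 418, 2212]) cube([423, 60, 39]);


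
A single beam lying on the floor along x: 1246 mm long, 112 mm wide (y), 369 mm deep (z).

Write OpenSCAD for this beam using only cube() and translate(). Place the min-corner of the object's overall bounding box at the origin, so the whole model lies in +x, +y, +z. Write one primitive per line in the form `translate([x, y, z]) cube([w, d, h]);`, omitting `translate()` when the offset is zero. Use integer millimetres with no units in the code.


cube([1246, 112, 369]);


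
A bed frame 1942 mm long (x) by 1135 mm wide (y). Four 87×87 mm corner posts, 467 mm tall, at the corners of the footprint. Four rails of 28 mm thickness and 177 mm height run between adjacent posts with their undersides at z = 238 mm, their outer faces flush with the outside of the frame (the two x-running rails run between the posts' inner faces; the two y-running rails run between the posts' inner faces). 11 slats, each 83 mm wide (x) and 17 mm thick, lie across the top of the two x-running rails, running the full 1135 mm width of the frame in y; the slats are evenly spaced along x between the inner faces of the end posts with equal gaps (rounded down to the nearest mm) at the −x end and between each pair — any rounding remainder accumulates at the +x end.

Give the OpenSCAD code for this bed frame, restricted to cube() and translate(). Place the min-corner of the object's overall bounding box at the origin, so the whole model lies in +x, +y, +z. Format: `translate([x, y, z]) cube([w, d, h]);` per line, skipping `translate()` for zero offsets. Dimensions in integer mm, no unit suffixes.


cube([87, 87, 467]);
translate([0, 1048, 0]) cube([87, 87, 467]);
translate([1855, 0, 0]) cube([87, 87, 467]);
translate([1855, 1048, 0]) cube([87, 87, 467]);
translate([87, 0, 238]) cube([1768, 28, 177]);
translate([87, 1107, 238]) cube([1768, 28, 177]);
translate([0, 87, 238]) cube([28, 961, 177]);
translate([1914, 87, 238]) cube([28, 961, 177]);
translate([158, 0, 415]) cube([83, 1135, 17]);
translate([312, 0, 415]) cube([83, 1135, 17]);
translate([466, 0, 415]) cube([83, 1135, 17]);
translate([620, 0, 415]) cube([83, 1135, 17]);
translate([774, 0, 415]) cube([83, 1135, 17]);
translate([928, 0, 415]) cube([83, 1135, 17]);
translate([1082, 0, 415]) cube([83, 1135, 17]);
translate([1236, 0, 415]) cube([83, 1135, 17]);
translate([1390, 0, 415]) cube([83, 1135, 17]);
translate([1544, 0, 415]) cube([83, 1135, 17]);
translate([1698, 0, 415]) cube([83, 1135, 17]);


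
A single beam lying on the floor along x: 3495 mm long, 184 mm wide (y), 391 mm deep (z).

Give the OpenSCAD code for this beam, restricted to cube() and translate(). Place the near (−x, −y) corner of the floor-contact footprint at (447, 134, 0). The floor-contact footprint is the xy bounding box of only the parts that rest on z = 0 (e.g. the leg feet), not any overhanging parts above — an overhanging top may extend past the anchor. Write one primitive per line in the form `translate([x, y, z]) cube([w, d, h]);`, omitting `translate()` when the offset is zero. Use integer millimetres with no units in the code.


translate([447, 134, 0]) cube([3495, 184, 391]);


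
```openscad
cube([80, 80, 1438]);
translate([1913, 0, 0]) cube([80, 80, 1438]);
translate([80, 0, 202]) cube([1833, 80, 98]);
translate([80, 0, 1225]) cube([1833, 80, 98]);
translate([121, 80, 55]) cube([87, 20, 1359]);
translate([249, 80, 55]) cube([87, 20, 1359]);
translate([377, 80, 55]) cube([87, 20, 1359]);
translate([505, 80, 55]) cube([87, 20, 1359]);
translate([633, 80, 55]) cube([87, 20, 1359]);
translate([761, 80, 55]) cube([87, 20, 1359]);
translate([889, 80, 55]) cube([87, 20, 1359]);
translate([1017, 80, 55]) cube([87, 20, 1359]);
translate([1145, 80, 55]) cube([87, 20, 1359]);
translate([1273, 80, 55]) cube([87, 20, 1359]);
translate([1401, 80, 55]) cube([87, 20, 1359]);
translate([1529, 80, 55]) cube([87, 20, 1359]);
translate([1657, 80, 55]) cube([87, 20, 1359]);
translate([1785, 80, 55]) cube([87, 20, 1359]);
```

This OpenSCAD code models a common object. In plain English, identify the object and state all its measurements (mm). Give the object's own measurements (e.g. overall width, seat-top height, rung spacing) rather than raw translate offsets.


A fence section. Two 80×80 mm posts, 1438 mm tall, stand on the floor with a clear span of 1833 mm between their inner faces. Two horizontal rails of 80×98 mm section span the gap between the posts with their undersides at z = 202 mm and z = 1225 mm, flush with the posts' −y face. 14 pickets, each 87 mm wide, 20 mm thick and 1359 mm tall, are fixed to the +y face of the rails with their bottoms at z = 55 mm, spaced across the span with a 41 mm gap after the −x post and between neighbouring pickets and before the +x post.


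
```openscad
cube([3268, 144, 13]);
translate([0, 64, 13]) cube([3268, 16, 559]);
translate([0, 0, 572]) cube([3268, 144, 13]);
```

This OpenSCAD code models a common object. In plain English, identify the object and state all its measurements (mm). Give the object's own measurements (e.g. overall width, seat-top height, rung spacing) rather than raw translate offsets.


An I-beam lying along x, 3268 mm long. Overall section height 585 mm. Two flanges 144 mm wide (y) and 13 mm thick, one on the floor and one at the top; a web 16 mm thick runs between them, centred on the flange width.


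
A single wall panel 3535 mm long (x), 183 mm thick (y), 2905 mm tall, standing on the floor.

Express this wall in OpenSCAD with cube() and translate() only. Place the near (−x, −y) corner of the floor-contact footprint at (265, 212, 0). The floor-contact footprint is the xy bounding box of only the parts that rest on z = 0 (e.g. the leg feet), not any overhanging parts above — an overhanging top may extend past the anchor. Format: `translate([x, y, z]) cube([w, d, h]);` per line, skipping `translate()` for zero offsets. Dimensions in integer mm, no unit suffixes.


translate([265, 212, 0]) cube([3535, 183, 2905]);


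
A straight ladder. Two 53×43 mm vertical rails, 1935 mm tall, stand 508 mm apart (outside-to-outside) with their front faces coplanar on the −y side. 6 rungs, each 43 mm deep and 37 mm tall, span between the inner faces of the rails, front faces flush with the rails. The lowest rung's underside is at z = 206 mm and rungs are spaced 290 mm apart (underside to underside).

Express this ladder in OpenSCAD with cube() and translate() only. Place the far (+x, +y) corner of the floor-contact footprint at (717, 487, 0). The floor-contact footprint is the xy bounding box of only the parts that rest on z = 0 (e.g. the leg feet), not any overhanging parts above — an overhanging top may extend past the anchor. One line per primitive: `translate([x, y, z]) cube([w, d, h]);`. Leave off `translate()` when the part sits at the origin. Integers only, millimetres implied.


// rung span = 508 - 2*53 = 402
// rung[k] z = 206 + k*290
translate([209, 444, 0]) cube([53, 43, 1935]);
translate([664, 444, 0]) cube([53, 43, 1935]);
translate([262, 444, 206]) cube([402, 43, 37]);
translate([262, 444, 496]) cube([402, 43, 37]);
translate([262, 444, 786]) cube([402, 43, 37]);
translate([262, 444, 1076]) cube([402, 43, 37]);
translate([262, 444, 1366]) cube([402, 43, 37]);
translate([262, 444, 1656]) cube([402, 43, 37]);


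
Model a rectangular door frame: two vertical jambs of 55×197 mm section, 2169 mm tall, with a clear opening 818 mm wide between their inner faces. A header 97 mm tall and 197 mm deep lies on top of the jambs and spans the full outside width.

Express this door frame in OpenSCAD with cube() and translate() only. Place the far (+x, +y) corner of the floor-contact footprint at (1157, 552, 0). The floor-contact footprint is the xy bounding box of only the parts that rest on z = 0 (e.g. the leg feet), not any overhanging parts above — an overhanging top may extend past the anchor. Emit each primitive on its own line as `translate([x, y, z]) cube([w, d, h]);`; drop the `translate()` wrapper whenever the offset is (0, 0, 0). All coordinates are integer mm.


translate([229, 355, 0]) cube([55, 197, 2169]);
translate([1102, 355, 0]) cube([55, 197, 2169]);
translate([229, 355, 2169]) cube([928, 197, 97]);


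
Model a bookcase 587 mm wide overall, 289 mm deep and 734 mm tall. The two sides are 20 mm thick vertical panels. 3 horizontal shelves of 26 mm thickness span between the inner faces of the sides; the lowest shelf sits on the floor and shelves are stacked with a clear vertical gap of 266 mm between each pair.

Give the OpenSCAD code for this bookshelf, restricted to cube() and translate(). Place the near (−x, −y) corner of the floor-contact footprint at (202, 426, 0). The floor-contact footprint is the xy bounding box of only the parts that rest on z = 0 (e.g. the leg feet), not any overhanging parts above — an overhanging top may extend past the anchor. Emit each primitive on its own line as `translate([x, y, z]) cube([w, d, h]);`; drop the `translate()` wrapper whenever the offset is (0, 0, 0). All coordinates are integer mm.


translate([202, 426, 0]) cube([20, 289, 734]);
translate([769, 426, 0]) cube([20, 289, 734]);
translate([222, 426, 0]) cube([547, 289, 26]);
translate([222, 426, 292]) cube([547, 289, 26]);
translate([222, 426, 584]) cube([547, 289, 26]);


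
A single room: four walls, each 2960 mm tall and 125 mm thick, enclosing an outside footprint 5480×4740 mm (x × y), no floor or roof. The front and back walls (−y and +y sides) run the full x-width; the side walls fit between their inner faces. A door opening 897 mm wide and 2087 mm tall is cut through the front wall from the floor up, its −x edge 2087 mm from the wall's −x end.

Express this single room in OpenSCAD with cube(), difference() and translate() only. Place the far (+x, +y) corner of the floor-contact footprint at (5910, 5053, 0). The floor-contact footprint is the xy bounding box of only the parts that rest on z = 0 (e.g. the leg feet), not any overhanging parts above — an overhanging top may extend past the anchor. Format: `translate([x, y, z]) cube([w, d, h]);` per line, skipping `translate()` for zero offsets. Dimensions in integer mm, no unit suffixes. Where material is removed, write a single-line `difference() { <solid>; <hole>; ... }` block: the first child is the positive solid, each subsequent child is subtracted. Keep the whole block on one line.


difference() { translate([430, 313, 0]) cube([5480, 125, 2960]); translate([2517, 313, 0]) cube([897, 125, 2087]); }
translate([430, 4928, 0]) cube([5480, 125, 2960]);
translate([430, 438, 0]) cube([125, 4490, 2960]);
translate([5785, 438, 0]) cube([125, 4490, 2960]);


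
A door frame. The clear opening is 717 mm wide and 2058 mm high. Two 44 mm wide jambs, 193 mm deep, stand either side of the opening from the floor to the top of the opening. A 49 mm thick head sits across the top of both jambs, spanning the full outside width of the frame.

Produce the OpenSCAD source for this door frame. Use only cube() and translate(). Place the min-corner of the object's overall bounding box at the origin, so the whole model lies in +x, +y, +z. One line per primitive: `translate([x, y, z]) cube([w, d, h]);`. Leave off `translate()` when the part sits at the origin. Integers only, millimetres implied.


cube([44, 193, 2058]);
translate([761, 0, 0]) cube([44, 193, 2058]);
translate([0, 0, 2058]) cube([805, 193, 49]);
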